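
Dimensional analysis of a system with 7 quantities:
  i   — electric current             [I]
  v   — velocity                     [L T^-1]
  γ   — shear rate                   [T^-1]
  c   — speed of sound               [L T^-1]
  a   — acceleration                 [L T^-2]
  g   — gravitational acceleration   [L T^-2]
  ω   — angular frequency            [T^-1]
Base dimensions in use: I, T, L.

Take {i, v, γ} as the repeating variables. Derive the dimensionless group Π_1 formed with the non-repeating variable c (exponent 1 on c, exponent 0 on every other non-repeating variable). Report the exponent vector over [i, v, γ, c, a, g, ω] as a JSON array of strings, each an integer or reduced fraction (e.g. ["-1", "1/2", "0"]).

["0", "-1", "0", "1", "0", "0", "0"]

Dimensional matrix (I×T×L by i×v×γ×c×a×g×ω):
  I: [ 1  0  0  0  0  0  0]
  T: [ 0 -1 -1 -1 -2 -2 -1]
  L: [ 0  1  0  1  1  1  0]
Echelon form has 3 nonzero rows (pivots: i,v,γ)
Repeat: i,v,γ; free: c,a,g,ω
RREF:
  r0: [   1    0    0    0    0    0    0]
  r1: [   0    1    0    1    1    1    0]
  r2: [   0    0    1    0    1    1    1]
Fix exponent of c at 1, a at 0, g at 0, ω at 0; solve each RREF row for its pivot's exponent:
  r0: exp(i) + (0)·1 = 0 ⇒ exp(i) = 0
  r1: exp(v) + (1)·1 = 0 ⇒ exp(v) = -1
  r2: exp(γ) + (0)·1 = 0 ⇒ exp(γ) = 0
Π_1 = v^-1 · c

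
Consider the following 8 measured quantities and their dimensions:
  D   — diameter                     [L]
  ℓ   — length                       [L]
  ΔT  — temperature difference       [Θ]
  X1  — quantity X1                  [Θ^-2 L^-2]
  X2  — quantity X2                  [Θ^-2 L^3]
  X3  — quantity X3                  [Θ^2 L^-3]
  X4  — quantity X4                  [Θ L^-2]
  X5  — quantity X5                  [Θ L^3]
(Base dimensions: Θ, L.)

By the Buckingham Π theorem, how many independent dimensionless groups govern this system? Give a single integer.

Exponent matrix [Θ,L] × [D,ℓ,ΔT,X1,X2,X3,X4,X5]:
  Θ: [ 0  0  1 -2 -2  2  1  1]
  L: [ 1  1  0 -2  3 -3 -2  3]
RREF → pivots at {D,ΔT} ⇒ r = 2
8 vars − rank 2 = 6 Π groups

6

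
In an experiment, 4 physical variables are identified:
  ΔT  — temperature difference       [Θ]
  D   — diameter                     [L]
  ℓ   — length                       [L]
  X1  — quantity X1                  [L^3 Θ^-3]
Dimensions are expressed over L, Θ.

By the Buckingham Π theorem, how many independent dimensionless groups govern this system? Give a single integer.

2

Dimensional matrix (L×Θ by ΔT×D×ℓ×X1):
  L: [ 0  1  1  3]
  Θ: [ 1  0  0 -3]
Row reduction gives pivot columns ΔT,D; rank = 2
n=4, r=2 ⇒ 2 dimensionless groups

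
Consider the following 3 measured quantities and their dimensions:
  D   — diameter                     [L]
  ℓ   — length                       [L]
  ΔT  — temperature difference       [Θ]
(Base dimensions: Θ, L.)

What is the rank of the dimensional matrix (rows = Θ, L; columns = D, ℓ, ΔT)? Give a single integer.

Write exponents as rows Θ,L / cols D,ℓ,ΔT:
  Θ: [ 0  0  1]
  L: [ 1  1  0]
Row reduction gives pivot columns D,ΔT; rank = 2

2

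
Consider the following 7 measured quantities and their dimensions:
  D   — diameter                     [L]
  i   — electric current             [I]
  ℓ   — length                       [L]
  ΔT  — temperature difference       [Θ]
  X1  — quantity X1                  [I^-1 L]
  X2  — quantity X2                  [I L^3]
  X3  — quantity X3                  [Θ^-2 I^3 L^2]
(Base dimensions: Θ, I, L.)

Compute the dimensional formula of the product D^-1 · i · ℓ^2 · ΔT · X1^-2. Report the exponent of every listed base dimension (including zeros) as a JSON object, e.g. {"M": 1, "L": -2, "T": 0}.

Dimensional matrix (Θ×I×L by D×i×ℓ×ΔT×X1×X2×X3):
  Θ: [ 0  0  0  1  0  0 -2]
  I: [ 0  1  0  0 -1  1  3]
  L: [ 1  0  1  0  1  3  2]
  [Θ]: (-1)·0+(1)·0+(2)·0+(1)·1+(-2)·0 = 1
  [I]: (-1)·0+(1)·1+(2)·0+(1)·0+(-2)·-1 = 3
  [L]: (-1)·1+(1)·0+(2)·1+(1)·0+(-2)·1 = -1
⇒ Θ I^3 L^-1

{"Θ": 1, "I": 3, "L": -1}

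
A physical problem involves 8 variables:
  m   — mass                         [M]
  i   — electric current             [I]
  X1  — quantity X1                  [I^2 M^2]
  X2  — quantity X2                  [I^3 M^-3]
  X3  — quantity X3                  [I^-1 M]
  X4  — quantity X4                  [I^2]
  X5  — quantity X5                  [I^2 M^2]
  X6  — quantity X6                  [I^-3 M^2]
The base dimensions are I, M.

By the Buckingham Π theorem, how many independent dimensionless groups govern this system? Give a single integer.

6

Dimensional matrix (I×M by m×i×X1×X2×X3×X4×X5×X6):
  I: [ 0  1  2  3 -1  2  2 -3]
  M: [ 1  0  2 -3  1  0  2  2]
Row reduction gives pivot columns m,i; rank = 2
8 vars − rank 2 = 6 Π groups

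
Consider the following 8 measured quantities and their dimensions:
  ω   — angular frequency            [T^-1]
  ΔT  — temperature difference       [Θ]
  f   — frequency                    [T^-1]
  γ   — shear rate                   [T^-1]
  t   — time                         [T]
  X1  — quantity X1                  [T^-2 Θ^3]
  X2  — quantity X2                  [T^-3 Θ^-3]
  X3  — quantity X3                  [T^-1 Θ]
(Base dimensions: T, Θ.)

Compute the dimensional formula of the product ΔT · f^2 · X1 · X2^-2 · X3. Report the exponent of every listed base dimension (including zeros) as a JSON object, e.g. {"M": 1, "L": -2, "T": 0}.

Exponent matrix [T,Θ] × [ω,ΔT,f,γ,t,X1,X2,X3]:
  T: [-1  0 -1 -1  1 -2 -3 -1]
  Θ: [ 0  1  0  0  0  3 -3  1]
  [T]: (1)·0+(2)·-1+(1)·-2+(-2)·-3+(1)·-1 = 1
  [Θ]: (1)·1+(2)·0+(1)·3+(-2)·-3+(1)·1 = 11
⇒ T Θ^11

{"T": 1, "Θ": 11}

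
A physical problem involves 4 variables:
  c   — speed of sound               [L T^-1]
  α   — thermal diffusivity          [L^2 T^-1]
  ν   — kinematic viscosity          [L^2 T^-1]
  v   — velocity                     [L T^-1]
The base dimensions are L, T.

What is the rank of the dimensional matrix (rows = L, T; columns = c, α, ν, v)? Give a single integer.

Write exponents as rows L,T / cols c,α,ν,v:
  L: [ 1  2  2  1]
  T: [-1 -1 -1 -1]
Echelon form has 2 nonzero rows (pivots: c,α)

2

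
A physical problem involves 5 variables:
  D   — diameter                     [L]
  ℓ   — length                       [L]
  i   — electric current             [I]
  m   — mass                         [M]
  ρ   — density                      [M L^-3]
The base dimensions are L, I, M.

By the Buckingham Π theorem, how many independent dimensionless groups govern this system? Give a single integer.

2

Dimensional matrix (L×I×M by D×ℓ×i×m×ρ):
  L: [ 1  1  0  0 -3]
  I: [ 0  0  1  0  0]
  M: [ 0  0  0  1  1]
Echelon form has 3 nonzero rows (pivots: D,i,m)
Π count = n − r = 5 − 3 = 2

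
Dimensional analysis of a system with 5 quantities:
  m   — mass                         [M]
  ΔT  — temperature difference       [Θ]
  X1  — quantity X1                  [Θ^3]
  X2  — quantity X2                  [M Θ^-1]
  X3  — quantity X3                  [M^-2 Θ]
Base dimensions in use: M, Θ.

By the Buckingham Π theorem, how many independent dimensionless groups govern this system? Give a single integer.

Exponent matrix [M,Θ] × [m,ΔT,X1,X2,X3]:
  M: [ 1  0  0  1 -2]
  Θ: [ 0  1  3 -1  1]
Row reduction gives pivot columns m,ΔT; rank = 2
n=5, r=2 ⇒ 3 dimensionless groups

3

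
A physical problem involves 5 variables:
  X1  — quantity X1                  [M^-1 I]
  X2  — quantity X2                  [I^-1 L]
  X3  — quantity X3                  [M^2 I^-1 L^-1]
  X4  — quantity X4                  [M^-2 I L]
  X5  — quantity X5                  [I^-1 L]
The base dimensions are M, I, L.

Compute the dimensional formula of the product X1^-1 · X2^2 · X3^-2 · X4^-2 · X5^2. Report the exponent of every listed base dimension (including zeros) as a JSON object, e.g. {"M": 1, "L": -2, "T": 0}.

{"M": 1, "I": -5, "L": 4}

Exponent matrix [M,I,L] × [X1,X2,X3,X4,X5]:
  M: [-1  0  2 -2  0]
  I: [ 1 -1 -1  1 -1]
  L: [ 0  1 -1  1  1]
  [M]: (-1)·-1+(2)·0+(-2)·2+(-2)·-2+(2)·0 = 1
  [I]: (-1)·1+(2)·-1+(-2)·-1+(-2)·1+(2)·-1 = -5
  [L]: (-1)·0+(2)·1+(-2)·-1+(-2)·1+(2)·1 = 4
⇒ M I^-5 L^4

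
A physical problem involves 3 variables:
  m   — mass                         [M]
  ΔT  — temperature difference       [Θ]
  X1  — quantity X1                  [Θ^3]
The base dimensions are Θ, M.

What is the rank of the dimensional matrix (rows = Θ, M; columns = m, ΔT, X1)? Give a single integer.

2

Exponent matrix [Θ,M] × [m,ΔT,X1]:
  Θ: [ 0  1  3]
  M: [ 1  0  0]
Echelon form has 2 nonzero rows (pivots: m,ΔT)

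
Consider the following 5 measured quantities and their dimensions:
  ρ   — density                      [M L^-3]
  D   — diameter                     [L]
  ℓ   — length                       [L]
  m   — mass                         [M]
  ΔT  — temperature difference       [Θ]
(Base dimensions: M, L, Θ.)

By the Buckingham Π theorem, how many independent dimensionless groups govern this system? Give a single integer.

2

Write exponents as rows M,L,Θ / cols ρ,D,ℓ,m,ΔT:
  M: [ 1  0  0  1  0]
  L: [-3  1  1  0  0]
  Θ: [ 0  0  0  0  1]
RREF → pivots at {ρ,D,ΔT} ⇒ r = 3
5 vars − rank 3 = 2 Π groups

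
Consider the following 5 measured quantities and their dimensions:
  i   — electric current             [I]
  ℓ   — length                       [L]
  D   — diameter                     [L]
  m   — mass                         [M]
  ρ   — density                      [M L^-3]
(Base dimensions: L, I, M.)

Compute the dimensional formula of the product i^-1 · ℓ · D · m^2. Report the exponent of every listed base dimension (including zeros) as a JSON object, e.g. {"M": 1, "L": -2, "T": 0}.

Write exponents as rows L,I,M / cols i,ℓ,D,m,ρ:
  L: [ 0  1  1  0 -3]
  I: [ 1  0  0  0  0]
  M: [ 0  0  0  1  1]
  [L]: (-1)·0+(1)·1+(1)·1+(2)·0 = 2
  [I]: (-1)·1+(1)·0+(1)·0+(2)·0 = -1
  [M]: (-1)·0+(1)·0+(1)·0+(2)·1 = 2
⇒ L^2 I^-1 M^2

{"L": 2, "I": -1, "M": 2}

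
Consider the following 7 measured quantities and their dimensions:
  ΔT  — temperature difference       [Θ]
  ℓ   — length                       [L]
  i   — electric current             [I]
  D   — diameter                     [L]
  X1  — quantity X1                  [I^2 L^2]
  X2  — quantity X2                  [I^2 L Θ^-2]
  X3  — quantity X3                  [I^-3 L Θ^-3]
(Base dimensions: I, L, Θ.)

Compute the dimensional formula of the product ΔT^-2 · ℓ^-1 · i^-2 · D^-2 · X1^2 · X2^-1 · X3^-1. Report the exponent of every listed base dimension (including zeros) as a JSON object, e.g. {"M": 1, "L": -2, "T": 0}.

Exponent matrix [I,L,Θ] × [ΔT,ℓ,i,D,X1,X2,X3]:
  I: [ 0  0  1  0  2  2 -3]
  L: [ 0  1  0  1  2  1  1]
  Θ: [ 1  0  0  0  0 -2 -3]
  [I]: (-2)·0+(-1)·0+(-2)·1+(-2)·0+(2)·2+(-1)·2+(-1)·-3 = 3
  [L]: (-2)·0+(-1)·1+(-2)·0+(-2)·1+(2)·2+(-1)·1+(-1)·1 = -1
  [Θ]: (-2)·1+(-1)·0+(-2)·0+(-2)·0+(2)·0+(-1)·-2+(-1)·-3 = 3
⇒ I^3 L^-1 Θ^3

{"I": 3, "L": -1, "Θ": 3}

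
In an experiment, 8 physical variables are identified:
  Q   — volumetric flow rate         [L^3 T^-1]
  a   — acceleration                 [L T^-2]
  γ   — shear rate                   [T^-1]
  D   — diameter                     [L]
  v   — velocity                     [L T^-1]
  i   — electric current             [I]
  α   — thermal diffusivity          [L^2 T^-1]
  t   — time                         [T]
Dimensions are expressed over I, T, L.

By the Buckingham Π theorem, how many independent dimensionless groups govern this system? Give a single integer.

5

Write exponents as rows I,T,L / cols Q,a,γ,D,v,i,α,t:
  I: [ 0  0  0  0  0  1  0  0]
  T: [-1 -2 -1  0 -1  0 -1  1]
  L: [ 3  1  0  1  1  0  2  0]
RREF → pivots at {Q,a,i} ⇒ r = 3
n=8, r=3 ⇒ 5 dimensionless groups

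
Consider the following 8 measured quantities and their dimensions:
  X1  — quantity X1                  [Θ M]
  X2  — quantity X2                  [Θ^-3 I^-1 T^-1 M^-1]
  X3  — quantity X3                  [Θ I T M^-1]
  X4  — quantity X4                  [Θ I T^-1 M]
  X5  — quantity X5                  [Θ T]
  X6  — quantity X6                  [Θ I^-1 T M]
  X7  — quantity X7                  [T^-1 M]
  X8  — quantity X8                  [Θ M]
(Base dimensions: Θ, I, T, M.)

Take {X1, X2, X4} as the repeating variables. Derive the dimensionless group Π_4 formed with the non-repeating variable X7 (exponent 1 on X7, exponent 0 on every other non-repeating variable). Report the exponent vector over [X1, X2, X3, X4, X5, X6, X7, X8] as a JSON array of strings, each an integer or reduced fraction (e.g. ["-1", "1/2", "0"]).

["-1", "-1/2", "0", "-1/2", "0", "0", "1", "0"]

Exponent matrix [Θ,I,T,M] × [X1,X2,X3,X4,X5,X6,X7,X8]:
  Θ: [ 1 -3  1  1  1  1  0  1]
  I: [ 0 -1  1  1  0 -1  0  0]
  T: [ 0 -1  1 -1  1  1 -1  0]
  M: [ 1 -1 -1  1  0  1  1  1]
RREF → pivots at {X1,X2,X4} ⇒ r = 3
Repeat: X1,X2,X4; free: X3,X5,X6,X7,X8
RREF:
  r0: [   1    0   -2    0    0    2    1    1]
  r1: [   0    1   -1    0 -1/2    0  1/2    0]
  r2: [   0    0    0    1 -1/2   -1  1/2    0]
  r3: [   0    0    0    0    0    0    0    0]
Fix exponent of X7 at 1, X3 at 0, X5 at 0, X6 at 0, X8 at 0; solve each RREF row for its pivot's exponent:
  r0: exp(X1) + (1)·1 = 0 ⇒ exp(X1) = -1
  r1: exp(X2) + (1/2)·1 = 0 ⇒ exp(X2) = -1/2
  r2: exp(X4) + (1/2)·1 = 0 ⇒ exp(X4) = -1/2
Π_4 = X1^-1 · X2^(-1/2) · X4^(-1/2) · X7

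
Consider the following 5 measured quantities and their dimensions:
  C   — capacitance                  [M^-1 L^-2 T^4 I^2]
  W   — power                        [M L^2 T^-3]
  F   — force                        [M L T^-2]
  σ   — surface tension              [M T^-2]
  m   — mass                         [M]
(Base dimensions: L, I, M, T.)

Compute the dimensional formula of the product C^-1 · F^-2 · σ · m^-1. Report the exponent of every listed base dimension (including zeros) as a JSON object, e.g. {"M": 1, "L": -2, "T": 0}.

{"L": 0, "I": -2, "M": -1, "T": -2}

Write exponents as rows L,I,M,T / cols C,W,F,σ,m:
  L: [-2  2  1  0  0]
  I: [ 2  0  0  0  0]
  M: [-1  1  1  1  1]
  T: [ 4 -3 -2 -2  0]
  [L]: (-1)·-2+(-2)·1+(1)·0+(-1)·0 = 0
  [I]: (-1)·2+(-2)·0+(1)·0+(-1)·0 = -2
  [M]: (-1)·-1+(-2)·1+(1)·1+(-1)·1 = -1
  [T]: (-1)·4+(-2)·-2+(1)·-2+(-1)·0 = -2
⇒ I^-2 M^-1 T^-2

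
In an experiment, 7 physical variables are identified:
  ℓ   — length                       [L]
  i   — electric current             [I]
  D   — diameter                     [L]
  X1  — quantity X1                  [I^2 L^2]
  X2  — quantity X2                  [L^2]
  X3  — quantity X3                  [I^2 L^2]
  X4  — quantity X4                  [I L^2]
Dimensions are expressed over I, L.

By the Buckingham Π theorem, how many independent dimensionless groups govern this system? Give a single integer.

Dimensional matrix (I×L by ℓ×i×D×X1×X2×X3×X4):
  I: [ 0  1  0  2  0  2  1]
  L: [ 1  0  1  2  2  2  2]
Echelon form has 2 nonzero rows (pivots: ℓ,i)
Π count = n − r = 7 − 2 = 5

5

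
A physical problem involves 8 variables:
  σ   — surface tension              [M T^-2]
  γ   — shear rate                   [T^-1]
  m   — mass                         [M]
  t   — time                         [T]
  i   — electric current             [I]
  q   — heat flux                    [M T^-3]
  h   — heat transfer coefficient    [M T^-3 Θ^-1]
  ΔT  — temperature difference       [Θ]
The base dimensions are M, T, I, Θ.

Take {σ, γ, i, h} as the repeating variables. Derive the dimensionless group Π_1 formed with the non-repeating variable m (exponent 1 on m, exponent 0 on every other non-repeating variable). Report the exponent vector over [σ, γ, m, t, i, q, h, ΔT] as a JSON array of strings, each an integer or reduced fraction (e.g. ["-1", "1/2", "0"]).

["-1", "2", "1", "0", "0", "0", "0", "0"]

Exponent matrix [M,T,I,Θ] × [σ,γ,m,t,i,q,h,ΔT]:
  M: [ 1  0  1  0  0  1  1  0]
  T: [-2 -1  0  1  0 -3 -3  0]
  I: [ 0  0  0  0  1  0  0  0]
  Θ: [ 0  0  0  0  0  0 -1  1]
RREF → pivots at {σ,γ,i,h} ⇒ r = 4
Repeat: σ,γ,i,h; free: m,t,q,ΔT
RREF:
  r0: [   1    0    1    0    0    1    0    1]
  r1: [   0    1   -2   -1    0    1    0    1]
  r2: [   0    0    0    0    1    0    0    0]
  r3: [   0    0    0    0    0    0    1   -1]
Fix exponent of m at 1, t at 0, q at 0, ΔT at 0; solve each RREF row for its pivot's exponent:
  r0: exp(σ) + (1)·1 = 0 ⇒ exp(σ) = -1
  r1: exp(γ) + (-2)·1 = 0 ⇒ exp(γ) = 2
  r2: exp(i) + (0)·1 = 0 ⇒ exp(i) = 0
  r3: exp(h) + (0)·1 = 0 ⇒ exp(h) = 0
Π_1 = σ^-1 · γ^2 · m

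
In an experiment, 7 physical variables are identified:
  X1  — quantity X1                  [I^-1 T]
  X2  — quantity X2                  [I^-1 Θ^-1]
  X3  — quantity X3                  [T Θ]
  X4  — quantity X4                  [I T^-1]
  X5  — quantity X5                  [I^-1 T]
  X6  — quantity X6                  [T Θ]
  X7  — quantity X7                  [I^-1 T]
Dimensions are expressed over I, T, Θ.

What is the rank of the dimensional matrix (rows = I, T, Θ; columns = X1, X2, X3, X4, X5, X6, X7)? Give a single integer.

2

Dimensional matrix (I×T×Θ by X1×X2×X3×X4×X5×X6×X7):
  I: [-1 -1  0  1 -1  0 -1]
  T: [ 1  0  1 -1  1  1  1]
  Θ: [ 0 -1  1  0  0  1  0]
RREF → pivots at {X1,X2} ⇒ r = 2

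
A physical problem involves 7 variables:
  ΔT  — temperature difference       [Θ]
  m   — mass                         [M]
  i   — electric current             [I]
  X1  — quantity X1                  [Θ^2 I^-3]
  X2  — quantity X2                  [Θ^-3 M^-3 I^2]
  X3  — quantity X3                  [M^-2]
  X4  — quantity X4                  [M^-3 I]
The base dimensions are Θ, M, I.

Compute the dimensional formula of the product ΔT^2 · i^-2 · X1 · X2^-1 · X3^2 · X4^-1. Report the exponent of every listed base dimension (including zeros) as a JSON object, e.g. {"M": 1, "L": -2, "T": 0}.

Exponent matrix [Θ,M,I] × [ΔT,m,i,X1,X2,X3,X4]:
  Θ: [ 1  0  0  2 -3  0  0]
  M: [ 0  1  0  0 -3 -2 -3]
  I: [ 0  0  1 -3  2  0  1]
  [Θ]: (2)·1+(-2)·0+(1)·2+(-1)·-3+(2)·0+(-1)·0 = 7
  [M]: (2)·0+(-2)·0+(1)·0+(-1)·-3+(2)·-2+(-1)·-3 = 2
  [I]: (2)·0+(-2)·1+(1)·-3+(-1)·2+(2)·0+(-1)·1 = -8
⇒ Θ^7 M^2 I^-8

{"Θ": 7, "M": 2, "I": -8}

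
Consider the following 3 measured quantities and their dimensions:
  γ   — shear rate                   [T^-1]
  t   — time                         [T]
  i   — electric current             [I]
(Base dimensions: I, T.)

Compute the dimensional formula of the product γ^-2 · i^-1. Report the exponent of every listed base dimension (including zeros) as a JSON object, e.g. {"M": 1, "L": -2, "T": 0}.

Dimensional matrix (I×T by γ×t×i):
  I: [ 0  0  1]
  T: [-1  1  0]
  [I]: (-2)·0+(-1)·1 = -1
  [T]: (-2)·-1+(-1)·0 = 2
⇒ I^-1 T^2

{"I": -1, "T": 2}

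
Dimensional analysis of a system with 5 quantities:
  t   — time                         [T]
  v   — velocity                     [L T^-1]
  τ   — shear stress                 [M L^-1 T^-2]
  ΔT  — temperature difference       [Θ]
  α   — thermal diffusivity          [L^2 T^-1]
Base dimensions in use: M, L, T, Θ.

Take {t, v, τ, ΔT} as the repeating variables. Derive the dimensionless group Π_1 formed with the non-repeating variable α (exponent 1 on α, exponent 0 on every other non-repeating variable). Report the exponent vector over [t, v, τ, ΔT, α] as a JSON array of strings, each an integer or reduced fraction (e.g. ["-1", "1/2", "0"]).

Dimensional matrix (M×L×T×Θ by t×v×τ×ΔT×α):
  M: [ 0  0  1  0  0]
  L: [ 0  1 -1  0  2]
  T: [ 1 -1 -2  0 -1]
  Θ: [ 0  0  0  1  0]
RREF → pivots at {t,v,τ,ΔT} ⇒ r = 4
Repeat: t,v,τ,ΔT; free: α
RREF:
  r0: [   1    0    0    0    1]
  r1: [   0    1    0    0    2]
  r2: [   0    0    1    0    0]
  r3: [   0    0    0    1    0]
Fix exponent of α at 1; solve each RREF row for its pivot's exponent:
  r0: exp(t) + (1)·1 = 0 ⇒ exp(t) = -1
  r1: exp(v) + (2)·1 = 0 ⇒ exp(v) = -2
  r2: exp(τ) + (0)·1 = 0 ⇒ exp(τ) = 0
  r3: exp(ΔT) + (0)·1 = 0 ⇒ exp(ΔT) = 0
Π_1 = t^-1 · v^-2 · α

["-1", "-2", "0", "0", "1"]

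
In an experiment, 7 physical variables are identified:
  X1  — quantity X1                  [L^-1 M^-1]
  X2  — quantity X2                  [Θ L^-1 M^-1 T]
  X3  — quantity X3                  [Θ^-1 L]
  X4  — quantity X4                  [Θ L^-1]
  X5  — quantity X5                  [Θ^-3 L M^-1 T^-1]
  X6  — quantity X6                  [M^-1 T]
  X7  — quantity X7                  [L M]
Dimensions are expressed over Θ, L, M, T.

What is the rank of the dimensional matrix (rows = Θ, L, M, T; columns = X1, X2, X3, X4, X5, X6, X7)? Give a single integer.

Exponent matrix [Θ,L,M,T] × [X1,X2,X3,X4,X5,X6,X7]:
  Θ: [ 0  1 -1  1 -3  0  0]
  L: [-1 -1  1 -1  1  0  1]
  M: [-1 -1  0  0 -1 -1  1]
  T: [ 0  1  0  0 -1  1  0]
Echelon form has 3 nonzero rows (pivots: X1,X2,X3)

3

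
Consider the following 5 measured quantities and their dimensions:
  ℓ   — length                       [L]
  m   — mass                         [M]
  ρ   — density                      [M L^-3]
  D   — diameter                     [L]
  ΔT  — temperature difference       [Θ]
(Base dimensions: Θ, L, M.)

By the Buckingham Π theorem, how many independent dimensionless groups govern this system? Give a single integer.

Write exponents as rows Θ,L,M / cols ℓ,m,ρ,D,ΔT:
  Θ: [ 0  0  0  0  1]
  L: [ 1  0 -3  1  0]
  M: [ 0  1  1  0  0]
Row reduction gives pivot columns ℓ,m,ΔT; rank = 3
Π count = n − r = 5 − 3 = 2

2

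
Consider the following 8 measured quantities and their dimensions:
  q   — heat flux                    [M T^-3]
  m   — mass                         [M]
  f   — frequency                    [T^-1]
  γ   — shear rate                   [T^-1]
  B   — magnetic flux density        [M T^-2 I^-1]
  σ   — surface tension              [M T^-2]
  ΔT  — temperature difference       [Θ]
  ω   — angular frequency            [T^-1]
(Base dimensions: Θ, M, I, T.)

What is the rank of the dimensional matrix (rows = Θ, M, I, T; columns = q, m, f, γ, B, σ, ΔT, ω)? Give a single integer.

4

Dimensional matrix (Θ×M×I×T by q×m×f×γ×B×σ×ΔT×ω):
  Θ: [ 0  0  0  0  0  0  1  0]
  M: [ 1  1  0  0  1  1  0  0]
  I: [ 0  0  0  0 -1  0  0  0]
  T: [-3  0 -1 -1 -2 -2  0 -1]
RREF → pivots at {q,m,B,ΔT} ⇒ r = 4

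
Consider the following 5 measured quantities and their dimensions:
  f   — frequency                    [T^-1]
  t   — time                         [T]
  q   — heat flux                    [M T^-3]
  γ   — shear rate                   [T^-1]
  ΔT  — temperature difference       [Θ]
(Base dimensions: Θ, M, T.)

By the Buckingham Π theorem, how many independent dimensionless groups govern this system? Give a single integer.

Dimensional matrix (Θ×M×T by f×t×q×γ×ΔT):
  Θ: [ 0  0  0  0  1]
  M: [ 0  0  1  0  0]
  T: [-1  1 -3 -1  0]
RREF → pivots at {f,q,ΔT} ⇒ r = 3
Π count = n − r = 5 − 3 = 2

2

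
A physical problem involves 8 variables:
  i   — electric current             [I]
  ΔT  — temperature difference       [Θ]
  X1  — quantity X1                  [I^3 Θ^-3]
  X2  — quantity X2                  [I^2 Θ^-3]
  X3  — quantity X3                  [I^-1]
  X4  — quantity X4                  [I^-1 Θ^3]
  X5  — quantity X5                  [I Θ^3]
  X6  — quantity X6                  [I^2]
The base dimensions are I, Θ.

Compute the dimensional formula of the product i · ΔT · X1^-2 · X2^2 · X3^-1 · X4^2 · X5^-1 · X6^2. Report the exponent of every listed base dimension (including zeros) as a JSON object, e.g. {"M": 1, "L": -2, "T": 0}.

Write exponents as rows I,Θ / cols i,ΔT,X1,X2,X3,X4,X5,X6:
  I: [ 1  0  3  2 -1 -1  1  2]
  Θ: [ 0  1 -3 -3  0  3  3  0]
  [I]: (1)·1+(1)·0+(-2)·3+(2)·2+(-1)·-1+(2)·-1+(-1)·1+(2)·2 = 1
  [Θ]: (1)·0+(1)·1+(-2)·-3+(2)·-3+(-1)·0+(2)·3+(-1)·3+(2)·0 = 4
⇒ I Θ^4

{"I": 1, "Θ": 4}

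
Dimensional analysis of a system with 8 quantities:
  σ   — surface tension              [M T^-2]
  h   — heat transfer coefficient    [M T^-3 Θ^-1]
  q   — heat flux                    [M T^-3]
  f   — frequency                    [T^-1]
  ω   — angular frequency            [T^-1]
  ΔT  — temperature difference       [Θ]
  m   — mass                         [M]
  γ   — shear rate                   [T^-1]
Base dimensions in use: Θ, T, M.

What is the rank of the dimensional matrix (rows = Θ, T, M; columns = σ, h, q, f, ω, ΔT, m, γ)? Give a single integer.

3

Dimensional matrix (Θ×T×M by σ×h×q×f×ω×ΔT×m×γ):
  Θ: [ 0 -1  0  0  0  1  0  0]
  T: [-2 -3 -3 -1 -1  0  0 -1]
  M: [ 1  1  1  0  0  0  1  0]
RREF → pivots at {σ,h,q} ⇒ r = 3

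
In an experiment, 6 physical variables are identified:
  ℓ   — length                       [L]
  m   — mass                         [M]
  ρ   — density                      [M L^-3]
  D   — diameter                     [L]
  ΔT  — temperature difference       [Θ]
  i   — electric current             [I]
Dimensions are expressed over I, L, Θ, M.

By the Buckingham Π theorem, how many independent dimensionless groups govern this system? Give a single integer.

Write exponents as rows I,L,Θ,M / cols ℓ,m,ρ,D,ΔT,i:
  I: [ 0  0  0  0  0  1]
  L: [ 1  0 -3  1  0  0]
  Θ: [ 0  0  0  0  1  0]
  M: [ 0  1  1  0  0  0]
Row reduction gives pivot columns ℓ,m,ΔT,i; rank = 4
Π count = n − r = 6 − 4 = 2

2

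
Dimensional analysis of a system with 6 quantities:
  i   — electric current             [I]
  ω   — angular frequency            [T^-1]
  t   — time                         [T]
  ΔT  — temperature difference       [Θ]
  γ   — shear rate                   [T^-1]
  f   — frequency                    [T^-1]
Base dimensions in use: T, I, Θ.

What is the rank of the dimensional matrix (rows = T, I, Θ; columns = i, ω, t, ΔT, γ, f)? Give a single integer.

Write exponents as rows T,I,Θ / cols i,ω,t,ΔT,γ,f:
  T: [ 0 -1  1  0 -1 -1]
  I: [ 1  0  0  0  0  0]
  Θ: [ 0  0  0  1  0  0]
RREF → pivots at {i,ω,ΔT} ⇒ r = 3

3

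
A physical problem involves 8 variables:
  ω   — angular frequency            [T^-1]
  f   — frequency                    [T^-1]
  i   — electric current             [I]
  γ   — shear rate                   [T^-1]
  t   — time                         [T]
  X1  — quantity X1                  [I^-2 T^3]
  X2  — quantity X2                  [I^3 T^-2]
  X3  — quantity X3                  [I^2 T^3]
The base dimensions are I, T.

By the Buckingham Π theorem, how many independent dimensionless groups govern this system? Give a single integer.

Exponent matrix [I,T] × [ω,f,i,γ,t,X1,X2,X3]:
  I: [ 0  0  1  0  0 -2  3  2]
  T: [-1 -1  0 -1  1  3 -2  3]
Echelon form has 2 nonzero rows (pivots: ω,i)
Π count = n − r = 8 − 2 = 6

6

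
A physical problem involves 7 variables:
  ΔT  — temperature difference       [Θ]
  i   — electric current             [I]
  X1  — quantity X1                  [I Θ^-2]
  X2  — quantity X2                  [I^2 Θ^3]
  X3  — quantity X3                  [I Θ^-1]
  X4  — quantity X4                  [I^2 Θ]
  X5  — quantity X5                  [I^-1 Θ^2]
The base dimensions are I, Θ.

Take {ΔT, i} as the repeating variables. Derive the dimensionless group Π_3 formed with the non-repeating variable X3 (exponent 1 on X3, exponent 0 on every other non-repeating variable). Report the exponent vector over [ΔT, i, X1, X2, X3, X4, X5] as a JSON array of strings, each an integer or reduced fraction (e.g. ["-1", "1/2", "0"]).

["1", "-1", "0", "0", "1", "0", "0"]

Dimensional matrix (I×Θ by ΔT×i×X1×X2×X3×X4×X5):
  I: [ 0  1  1  2  1  2 -1]
  Θ: [ 1  0 -2  3 -1  1  2]
Echelon form has 2 nonzero rows (pivots: ΔT,i)
Repeat: ΔT,i; free: X1,X2,X3,X4,X5
RREF:
  r0: [   1    0   -2    3   -1    1    2]
  r1: [   0    1    1    2    1    2   -1]
Fix exponent of X3 at 1, X1 at 0, X2 at 0, X4 at 0, X5 at 0; solve each RREF row for its pivot's exponent:
  r0: exp(ΔT) + (-1)·1 = 0 ⇒ exp(ΔT) = 1
  r1: exp(i) + (1)·1 = 0 ⇒ exp(i) = -1
Π_3 = ΔT · i^-1 · X3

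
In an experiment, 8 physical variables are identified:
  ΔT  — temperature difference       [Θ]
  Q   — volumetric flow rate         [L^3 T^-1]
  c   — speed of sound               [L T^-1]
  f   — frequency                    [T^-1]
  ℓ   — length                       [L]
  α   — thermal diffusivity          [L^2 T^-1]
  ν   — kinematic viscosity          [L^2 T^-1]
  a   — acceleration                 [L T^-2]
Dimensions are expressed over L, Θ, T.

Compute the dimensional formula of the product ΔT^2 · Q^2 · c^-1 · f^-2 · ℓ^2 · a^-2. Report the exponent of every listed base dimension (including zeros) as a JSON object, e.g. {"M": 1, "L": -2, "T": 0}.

{"L": 5, "Θ": 2, "T": 5}

Write exponents as rows L,Θ,T / cols ΔT,Q,c,f,ℓ,α,ν,a:
  L: [ 0  3  1  0  1  2  2  1]
  Θ: [ 1  0  0  0  0  0  0  0]
  T: [ 0 -1 -1 -1  0 -1 -1 -2]
  [L]: (2)·0+(2)·3+(-1)·1+(-2)·0+(2)·1+(-2)·1 = 5
  [Θ]: (2)·1+(2)·0+(-1)·0+(-2)·0+(2)·0+(-2)·0 = 2
  [T]: (2)·0+(2)·-1+(-1)·-1+(-2)·-1+(2)·0+(-2)·-2 = 5
⇒ L^5 Θ^2 T^5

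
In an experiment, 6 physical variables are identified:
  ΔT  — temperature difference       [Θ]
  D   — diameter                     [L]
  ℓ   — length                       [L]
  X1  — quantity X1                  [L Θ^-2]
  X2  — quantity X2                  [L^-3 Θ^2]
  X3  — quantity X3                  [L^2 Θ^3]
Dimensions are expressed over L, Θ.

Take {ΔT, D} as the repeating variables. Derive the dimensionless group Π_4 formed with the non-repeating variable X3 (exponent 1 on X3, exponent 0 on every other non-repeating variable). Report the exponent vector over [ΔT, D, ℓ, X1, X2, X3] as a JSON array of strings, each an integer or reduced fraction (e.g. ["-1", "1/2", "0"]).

["-3", "-2", "0", "0", "0", "1"]

Exponent matrix [L,Θ] × [ΔT,D,ℓ,X1,X2,X3]:
  L: [ 0  1  1  1 -3  2]
  Θ: [ 1  0  0 -2  2  3]
Row reduction gives pivot columns ΔT,D; rank = 2
Repeat: ΔT,D; free: ℓ,X1,X2,X3
RREF:
  r0: [   1    0    0   -2    2    3]
  r1: [   0    1    1    1   -3    2]
Fix exponent of X3 at 1, ℓ at 0, X1 at 0, X2 at 0; solve each RREF row for its pivot's exponent:
  r0: exp(ΔT) + (3)·1 = 0 ⇒ exp(ΔT) = -3
  r1: exp(D) + (2)·1 = 0 ⇒ exp(D) = -2
Π_4 = ΔT^-3 · D^-2 · X3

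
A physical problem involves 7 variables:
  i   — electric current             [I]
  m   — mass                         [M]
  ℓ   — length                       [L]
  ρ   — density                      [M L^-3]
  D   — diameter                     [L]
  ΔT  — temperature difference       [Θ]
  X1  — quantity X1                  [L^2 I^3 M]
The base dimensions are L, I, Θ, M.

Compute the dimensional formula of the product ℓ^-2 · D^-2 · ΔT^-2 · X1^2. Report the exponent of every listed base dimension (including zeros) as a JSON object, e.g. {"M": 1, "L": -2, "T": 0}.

{"L": 0, "I": 6, "Θ": -2, "M": 2}

Exponent matrix [L,I,Θ,M] × [i,m,ℓ,ρ,D,ΔT,X1]:
  L: [ 0  0  1 -3  1  0  2]
  I: [ 1  0  0  0  0  0  3]
  Θ: [ 0  0  0  0  0  1  0]
  M: [ 0  1  0  1  0  0  1]
  [L]: (-2)·1+(-2)·1+(-2)·0+(2)·2 = 0
  [I]: (-2)·0+(-2)·0+(-2)·0+(2)·3 = 6
  [Θ]: (-2)·0+(-2)·0+(-2)·1+(2)·0 = -2
  [M]: (-2)·0+(-2)·0+(-2)·0+(2)·1 = 2
⇒ I^6 Θ^-2 M^2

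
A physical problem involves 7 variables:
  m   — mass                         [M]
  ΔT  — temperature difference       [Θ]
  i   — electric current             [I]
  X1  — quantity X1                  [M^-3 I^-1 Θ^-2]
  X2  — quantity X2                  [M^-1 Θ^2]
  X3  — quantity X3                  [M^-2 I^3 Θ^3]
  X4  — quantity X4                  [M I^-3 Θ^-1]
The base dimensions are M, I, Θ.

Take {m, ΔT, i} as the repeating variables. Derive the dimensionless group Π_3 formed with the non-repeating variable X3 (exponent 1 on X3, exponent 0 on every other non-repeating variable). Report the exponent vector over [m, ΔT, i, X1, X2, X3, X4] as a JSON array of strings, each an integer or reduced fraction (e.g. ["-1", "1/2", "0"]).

Dimensional matrix (M×I×Θ by m×ΔT×i×X1×X2×X3×X4):
  M: [ 1  0  0 -3 -1 -2  1]
  I: [ 0  0  1 -1  0  3 -3]
  Θ: [ 0  1  0 -2  2  3 -1]
RREF → pivots at {m,ΔT,i} ⇒ r = 3
Repeat: m,ΔT,i; free: X1,X2,X3,X4
RREF:
  r0: [   1    0    0   -3   -1   -2    1]
  r1: [   0    1    0   -2    2    3   -1]
  r2: [   0    0    1   -1    0    3   -3]
Fix exponent of X3 at 1, X1 at 0, X2 at 0, X4 at 0; solve each RREF row for its pivot's exponent:
  r0: exp(m) + (-2)·1 = 0 ⇒ exp(m) = 2
  r1: exp(ΔT) + (3)·1 = 0 ⇒ exp(ΔT) = -3
  r2: exp(i) + (3)·1 = 0 ⇒ exp(i) = -3
Π_3 = m^2 · ΔT^-3 · i^-3 · X3

["2", "-3", "-3", "0", "0", "1", "0"]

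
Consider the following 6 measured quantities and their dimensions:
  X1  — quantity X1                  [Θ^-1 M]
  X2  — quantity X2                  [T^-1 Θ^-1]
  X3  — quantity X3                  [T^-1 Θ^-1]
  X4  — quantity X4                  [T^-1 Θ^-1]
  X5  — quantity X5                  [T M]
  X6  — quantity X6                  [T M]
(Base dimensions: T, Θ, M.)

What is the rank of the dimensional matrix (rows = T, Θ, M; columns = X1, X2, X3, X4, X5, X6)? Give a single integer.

2

Write exponents as rows T,Θ,M / cols X1,X2,X3,X4,X5,X6:
  T: [ 0 -1 -1 -1  1  1]
  Θ: [-1 -1 -1 -1  0  0]
  M: [ 1  0  0  0  1  1]
RREF → pivots at {X1,X2} ⇒ r = 2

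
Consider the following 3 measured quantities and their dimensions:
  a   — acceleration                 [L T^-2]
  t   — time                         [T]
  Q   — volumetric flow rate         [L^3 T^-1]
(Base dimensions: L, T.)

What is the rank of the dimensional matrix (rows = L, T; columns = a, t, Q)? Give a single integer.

Dimensional matrix (L×T by a×t×Q):
  L: [ 1  0  3]
  T: [-2  1 -1]
Row reduction gives pivot columns a,t; rank = 2

2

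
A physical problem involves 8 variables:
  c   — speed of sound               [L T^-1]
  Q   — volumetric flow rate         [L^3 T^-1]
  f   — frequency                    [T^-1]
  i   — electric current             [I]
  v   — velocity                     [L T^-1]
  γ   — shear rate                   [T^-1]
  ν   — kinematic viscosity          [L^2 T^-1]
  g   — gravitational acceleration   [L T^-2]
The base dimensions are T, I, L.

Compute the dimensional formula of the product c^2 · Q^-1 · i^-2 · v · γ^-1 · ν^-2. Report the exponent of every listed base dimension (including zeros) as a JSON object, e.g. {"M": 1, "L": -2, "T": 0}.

Dimensional matrix (T×I×L by c×Q×f×i×v×γ×ν×g):
  T: [-1 -1 -1  0 -1 -1 -1 -2]
  I: [ 0  0  0  1  0  0  0  0]
  L: [ 1  3  0  0  1  0  2  1]
  [T]: (2)·-1+(-1)·-1+(-2)·0+(1)·-1+(-1)·-1+(-2)·-1 = 1
  [I]: (2)·0+(-1)·0+(-2)·1+(1)·0+(-1)·0+(-2)·0 = -2
  [L]: (2)·1+(-1)·3+(-2)·0+(1)·1+(-1)·0+(-2)·2 = -4
⇒ T I^-2 L^-4

{"T": 1, "I": -2, "L": -4}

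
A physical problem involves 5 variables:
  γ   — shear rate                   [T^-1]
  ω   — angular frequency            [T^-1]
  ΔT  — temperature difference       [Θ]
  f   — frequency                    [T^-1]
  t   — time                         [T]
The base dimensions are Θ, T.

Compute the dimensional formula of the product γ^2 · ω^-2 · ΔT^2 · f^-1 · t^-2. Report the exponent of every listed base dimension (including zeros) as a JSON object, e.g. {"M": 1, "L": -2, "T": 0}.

{"Θ": 2, "T": -1}

Write exponents as rows Θ,T / cols γ,ω,ΔT,f,t:
  Θ: [ 0  0  1  0  0]
  T: [-1 -1  0 -1  1]
  [Θ]: (2)·0+(-2)·0+(2)·1+(-1)·0+(-2)·0 = 2
  [T]: (2)·-1+(-2)·-1+(2)·0+(-1)·-1+(-2)·1 = -1
⇒ Θ^2 T^-1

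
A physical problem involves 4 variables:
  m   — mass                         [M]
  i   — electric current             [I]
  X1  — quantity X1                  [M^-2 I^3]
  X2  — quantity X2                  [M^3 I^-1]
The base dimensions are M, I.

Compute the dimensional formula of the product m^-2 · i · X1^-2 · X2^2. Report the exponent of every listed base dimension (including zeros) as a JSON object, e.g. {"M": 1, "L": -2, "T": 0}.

{"M": 8, "I": -7}

Write exponents as rows M,I / cols m,i,X1,X2:
  M: [ 1  0 -2  3]
  I: [ 0  1  3 -1]
  [M]: (-2)·1+(1)·0+(-2)·-2+(2)·3 = 8
  [I]: (-2)·0+(1)·1+(-2)·3+(2)·-1 = -7
⇒ M^8 I^-7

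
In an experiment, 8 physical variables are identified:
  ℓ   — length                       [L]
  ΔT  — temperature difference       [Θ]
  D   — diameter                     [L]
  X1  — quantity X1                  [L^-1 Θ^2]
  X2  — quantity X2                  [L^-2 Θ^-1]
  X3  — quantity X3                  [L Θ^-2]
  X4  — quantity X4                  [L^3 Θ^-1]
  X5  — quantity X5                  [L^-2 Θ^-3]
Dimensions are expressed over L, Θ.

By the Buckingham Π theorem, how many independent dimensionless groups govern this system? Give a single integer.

6

Dimensional matrix (L×Θ by ℓ×ΔT×D×X1×X2×X3×X4×X5):
  L: [ 1  0  1 -1 -2  1  3 -2]
  Θ: [ 0  1  0  2 -1 -2 -1 -3]
Echelon form has 2 nonzero rows (pivots: ℓ,ΔT)
Π count = n − r = 8 − 2 = 6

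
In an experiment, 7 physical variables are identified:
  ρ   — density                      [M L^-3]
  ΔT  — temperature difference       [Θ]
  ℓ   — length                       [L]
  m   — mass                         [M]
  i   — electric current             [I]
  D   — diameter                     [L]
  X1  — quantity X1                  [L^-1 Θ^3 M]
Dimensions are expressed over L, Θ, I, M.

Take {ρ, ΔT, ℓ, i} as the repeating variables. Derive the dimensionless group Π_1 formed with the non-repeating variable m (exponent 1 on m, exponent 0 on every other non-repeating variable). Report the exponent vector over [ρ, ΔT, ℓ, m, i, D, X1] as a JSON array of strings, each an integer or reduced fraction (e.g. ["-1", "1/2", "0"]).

["-1", "0", "-3", "1", "0", "0", "0"]

Dimensional matrix (L×Θ×I×M by ρ×ΔT×ℓ×m×i×D×X1):
  L: [-3  0  1  0  0  1 -1]
  Θ: [ 0  1  0  0  0  0  3]
  I: [ 0  0  0  0  1  0  0]
  M: [ 1  0  0  1  0  0  1]
Row reduction gives pivot columns ρ,ΔT,ℓ,i; rank = 4
Repeat: ρ,ΔT,ℓ,i; free: m,D,X1
RREF:
  r0: [   1    0    0    1    0    0    1]
  r1: [   0    1    0    0    0    0    3]
  r2: [   0    0    1    3    0    1    2]
  r3: [   0    0    0    0    1    0    0]
Fix exponent of m at 1, D at 0, X1 at 0; solve each RREF row for its pivot's exponent:
  r0: exp(ρ) + (1)·1 = 0 ⇒ exp(ρ) = -1
  r1: exp(ΔT) + (0)·1 = 0 ⇒ exp(ΔT) = 0
  r2: exp(ℓ) + (3)·1 = 0 ⇒ exp(ℓ) = -3
  r3: exp(i) + (0)·1 = 0 ⇒ exp(i) = 0
Π_1 = ρ^-1 · ℓ^-3 · m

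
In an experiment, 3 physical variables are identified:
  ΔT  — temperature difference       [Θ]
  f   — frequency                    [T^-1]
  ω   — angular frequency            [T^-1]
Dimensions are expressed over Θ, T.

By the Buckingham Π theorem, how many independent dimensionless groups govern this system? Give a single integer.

1

Dimensional matrix (Θ×T by ΔT×f×ω):
  Θ: [ 1  0  0]
  T: [ 0 -1 -1]
Echelon form has 2 nonzero rows (pivots: ΔT,f)
n=3, r=2 ⇒ 1 dimensionless group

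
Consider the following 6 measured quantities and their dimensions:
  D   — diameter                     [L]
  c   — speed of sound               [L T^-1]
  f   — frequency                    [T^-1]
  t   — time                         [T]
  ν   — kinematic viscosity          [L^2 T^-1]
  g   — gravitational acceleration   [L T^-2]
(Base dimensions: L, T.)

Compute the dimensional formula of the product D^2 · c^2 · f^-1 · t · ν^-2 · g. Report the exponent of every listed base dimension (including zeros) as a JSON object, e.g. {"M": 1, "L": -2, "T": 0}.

Dimensional matrix (L×T by D×c×f×t×ν×g):
  L: [ 1  1  0  0  2  1]
  T: [ 0 -1 -1  1 -1 -2]
  [L]: (2)·1+(2)·1+(-1)·0+(1)·0+(-2)·2+(1)·1 = 1
  [T]: (2)·0+(2)·-1+(-1)·-1+(1)·1+(-2)·-1+(1)·-2 = 0
⇒ L

{"L": 1, "T": 0}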